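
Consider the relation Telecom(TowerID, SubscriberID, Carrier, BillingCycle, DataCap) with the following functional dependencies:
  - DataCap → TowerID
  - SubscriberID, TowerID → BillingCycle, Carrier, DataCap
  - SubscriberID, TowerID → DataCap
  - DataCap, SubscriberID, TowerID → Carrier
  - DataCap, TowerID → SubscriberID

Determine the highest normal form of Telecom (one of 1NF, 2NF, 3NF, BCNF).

Candidate keys: {DataCap}, {SubscriberID, TowerID}. Prime attributes: {DataCap, SubscriberID, TowerID}.
The left-hand side of every FD is a superkey, so BCNF is satisfied.

BCNF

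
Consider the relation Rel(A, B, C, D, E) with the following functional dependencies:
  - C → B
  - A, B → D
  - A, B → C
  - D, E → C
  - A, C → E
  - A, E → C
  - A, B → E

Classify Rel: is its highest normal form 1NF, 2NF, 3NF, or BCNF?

Candidate keys: {A, B}, {A, C}, {A, E}. Prime attributes: {A, B, C, E}.
C → B breaks BCNF: {C}⁺ = {B, C}, so {C} is not a superkey.
Since {B} ⊆ prime attributes and every other non-superkey FD also has a prime right side, the schema is in 3NF.

3NF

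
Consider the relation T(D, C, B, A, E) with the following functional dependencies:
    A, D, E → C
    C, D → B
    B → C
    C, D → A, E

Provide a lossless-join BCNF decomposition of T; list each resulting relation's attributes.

Candidate keys of the original relation: {A, D, E}, {B, D}, {C, D}.
Within {A, B, C, D, E}: {B}⁺ ∩ {A, B, C, D, E} = {B, C}, not the whole set, so B → C violates BCNF; decompose into {B, C} and {A, B, D, E}.
{B, C} is in BCNF.
{A, B, D, E} is in BCNF.

{A, B, D, E}; {B, C}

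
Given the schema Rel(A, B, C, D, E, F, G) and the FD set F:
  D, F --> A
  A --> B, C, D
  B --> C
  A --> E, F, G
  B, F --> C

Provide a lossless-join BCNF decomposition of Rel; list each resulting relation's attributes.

{A, B, D, E, F, G}; {B, C}

Candidate keys of the original relation: {A}, {D, F}.
{A, B, C, D, E, F, G}: {B} determines {B, C} here but is not a superkey — split on B --> C, giving {B, C} and {A, B, D, E, F, G}.
{B, C} has no BCNF violation.
{A, B, D, E, F, G} has no BCNF violation.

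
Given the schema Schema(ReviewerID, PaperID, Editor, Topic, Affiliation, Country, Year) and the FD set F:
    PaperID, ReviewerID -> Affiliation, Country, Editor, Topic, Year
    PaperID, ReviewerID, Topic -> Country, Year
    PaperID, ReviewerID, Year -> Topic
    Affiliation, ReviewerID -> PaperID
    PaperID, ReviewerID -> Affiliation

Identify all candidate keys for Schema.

No FD produces {ReviewerID}, so it must be in every candidate key.
{Affiliation, ReviewerID} is a candidate key since {Affiliation, ReviewerID}⁺ = {Affiliation, Country, Editor, PaperID, ReviewerID, Topic, Year} covers every attribute.
{PaperID, ReviewerID} is a candidate key since {PaperID, ReviewerID}⁺ = {Affiliation, Country, Editor, PaperID, ReviewerID, Topic, Year} covers every attribute.
These are minimal and exhaustive — every other superkey contains one of them.

{Affiliation, ReviewerID}, {PaperID, ReviewerID}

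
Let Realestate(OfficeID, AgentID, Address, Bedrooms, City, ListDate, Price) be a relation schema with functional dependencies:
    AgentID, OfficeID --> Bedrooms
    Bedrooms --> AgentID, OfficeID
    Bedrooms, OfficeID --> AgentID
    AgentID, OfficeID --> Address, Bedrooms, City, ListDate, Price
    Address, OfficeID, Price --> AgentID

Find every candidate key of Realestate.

{Address, OfficeID, Price}, {AgentID, OfficeID}, {Bedrooms}

Closure of {Bedrooms} is {Address, AgentID, Bedrooms, City, ListDate, OfficeID, Price}, the whole schema; {Bedrooms} is a candidate key.
Closure of {AgentID, OfficeID} is {Address, AgentID, Bedrooms, City, ListDate, OfficeID, Price}, the whole schema; {AgentID, OfficeID} is a candidate key.
Closure of {Address, OfficeID, Price} is {Address, AgentID, Bedrooms, City, ListDate, OfficeID, Price}, the whole schema; {Address, OfficeID, Price} is a candidate key.
Any other superkey properly contains one of these, so there are no further candidate keys.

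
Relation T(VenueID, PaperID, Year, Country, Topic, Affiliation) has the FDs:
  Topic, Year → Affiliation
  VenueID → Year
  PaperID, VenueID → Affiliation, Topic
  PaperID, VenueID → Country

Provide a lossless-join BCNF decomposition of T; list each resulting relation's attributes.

Candidate key of the original relation: {PaperID, VenueID}.
Within {Affiliation, Country, PaperID, Topic, VenueID, Year}: {Topic, Year}⁺ ∩ {Affiliation, Country, PaperID, Topic, VenueID, Year} = {Affiliation, Topic, Year}, not the whole set, so Topic, Year → Affiliation violates BCNF; decompose into {Affiliation, Topic, Year} and {Country, PaperID, Topic, VenueID, Year}.
{Affiliation, Topic, Year} is in BCNF.
Within {Country, PaperID, Topic, VenueID, Year}: {VenueID}⁺ ∩ {Country, PaperID, Topic, VenueID, Year} = {VenueID, Year}, not the whole set, so VenueID → Year violates BCNF; decompose into {VenueID, Year} and {Country, PaperID, Topic, VenueID}.
{VenueID, Year} is in BCNF.
{Country, PaperID, Topic, VenueID} is in BCNF.

{Affiliation, Topic, Year}; {Country, PaperID, Topic, VenueID}; {VenueID, Year}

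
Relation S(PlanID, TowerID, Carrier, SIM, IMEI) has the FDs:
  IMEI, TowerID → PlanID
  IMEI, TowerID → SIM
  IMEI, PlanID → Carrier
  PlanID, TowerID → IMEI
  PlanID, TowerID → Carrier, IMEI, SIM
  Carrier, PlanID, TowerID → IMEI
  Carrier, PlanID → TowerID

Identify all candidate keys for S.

{Carrier, PlanID}⁺ = {Carrier, IMEI, PlanID, SIM, TowerID} — all of the relation — so {Carrier, PlanID} is a candidate key.
{IMEI, PlanID}⁺ = {Carrier, IMEI, PlanID, SIM, TowerID} — all of the relation — so {IMEI, PlanID} is a candidate key.
{IMEI, TowerID}⁺ = {Carrier, IMEI, PlanID, SIM, TowerID} — all of the relation — so {IMEI, TowerID} is a candidate key.
{PlanID, TowerID}⁺ = {Carrier, IMEI, PlanID, SIM, TowerID} — all of the relation — so {PlanID, TowerID} is a candidate key.
These are minimal and exhaustive — every other superkey contains one of them.

{Carrier, PlanID}, {IMEI, PlanID}, {IMEI, TowerID}, {PlanID, TowerID}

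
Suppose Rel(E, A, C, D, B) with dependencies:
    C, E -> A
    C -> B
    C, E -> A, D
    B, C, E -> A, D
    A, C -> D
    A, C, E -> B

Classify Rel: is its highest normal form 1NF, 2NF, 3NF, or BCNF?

1NF

Candidate key: {C, E}. Prime attributes: {C, E}.
C -> B breaks BCNF: {C}⁺ = {B, C}, so {C} is not a superkey.
C -> B determines the non-prime attribute {B} from a non-superkey — 3NF is violated.
{C} is a proper subset of the key {C, E}, and {C}⁺ contains the non-prime attribute {B} — a partial dependency, so 2NF is violated.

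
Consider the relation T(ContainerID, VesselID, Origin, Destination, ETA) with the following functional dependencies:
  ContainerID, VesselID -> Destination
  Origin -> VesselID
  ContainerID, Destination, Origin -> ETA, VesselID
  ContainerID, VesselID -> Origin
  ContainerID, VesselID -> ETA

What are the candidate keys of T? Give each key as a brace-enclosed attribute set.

No FD produces {ContainerID}, so it must be in every candidate key.
{ContainerID, Origin} is a candidate key since {ContainerID, Origin}⁺ = {ContainerID, Destination, ETA, Origin, VesselID} covers every attribute.
{ContainerID, VesselID} is a candidate key since {ContainerID, VesselID}⁺ = {ContainerID, Destination, ETA, Origin, VesselID} covers every attribute.
Any other superkey properly contains one of these, so there are no further candidate keys.

{ContainerID, Origin}, {ContainerID, VesselID}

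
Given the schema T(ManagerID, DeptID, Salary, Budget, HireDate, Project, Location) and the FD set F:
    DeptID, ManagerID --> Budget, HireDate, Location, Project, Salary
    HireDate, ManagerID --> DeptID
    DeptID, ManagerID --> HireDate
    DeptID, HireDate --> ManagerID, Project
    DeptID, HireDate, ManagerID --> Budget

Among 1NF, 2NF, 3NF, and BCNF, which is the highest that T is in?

BCNF

Candidate keys: {DeptID, HireDate}, {DeptID, ManagerID}, {HireDate, ManagerID}. Prime attributes: {DeptID, HireDate, ManagerID}.
Each dependency's left side is a superkey — BCNF holds.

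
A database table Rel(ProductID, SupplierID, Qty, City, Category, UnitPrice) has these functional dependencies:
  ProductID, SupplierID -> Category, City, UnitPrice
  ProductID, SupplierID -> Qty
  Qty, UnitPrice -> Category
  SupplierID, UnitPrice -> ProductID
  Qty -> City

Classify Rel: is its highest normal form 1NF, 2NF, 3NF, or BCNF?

Candidate keys: {ProductID, SupplierID}, {SupplierID, UnitPrice}. Prime attributes: {ProductID, SupplierID, UnitPrice}.
Qty, UnitPrice -> Category: {Qty, UnitPrice}⁺ = {Category, City, Qty, UnitPrice}, which is not all of the attributes, so the left side is not a superkey — BCNF is violated.
Because {Category} is non-prime and the left side of Qty, UnitPrice -> Category is not a superkey, the relation is not in 3NF.
No proper subset of a key has a non-prime attribute in its closure, so there is no partial dependency; 2NF holds.

2NF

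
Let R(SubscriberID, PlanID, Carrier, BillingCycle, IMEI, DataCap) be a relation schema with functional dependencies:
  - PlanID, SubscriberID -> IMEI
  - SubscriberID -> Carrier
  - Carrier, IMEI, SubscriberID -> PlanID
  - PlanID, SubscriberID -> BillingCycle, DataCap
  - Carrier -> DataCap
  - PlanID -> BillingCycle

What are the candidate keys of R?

{IMEI, SubscriberID}, {PlanID, SubscriberID}

{SubscriberID} never appears on the right of any FD, so every key must include it.
{IMEI, SubscriberID}⁺ = {BillingCycle, Carrier, DataCap, IMEI, PlanID, SubscriberID} — all of the relation — so {IMEI, SubscriberID} is a candidate key.
{PlanID, SubscriberID}⁺ = {BillingCycle, Carrier, DataCap, IMEI, PlanID, SubscriberID} — all of the relation — so {PlanID, SubscriberID} is a candidate key.
Any other superkey properly contains one of these, so there are no further candidate keys.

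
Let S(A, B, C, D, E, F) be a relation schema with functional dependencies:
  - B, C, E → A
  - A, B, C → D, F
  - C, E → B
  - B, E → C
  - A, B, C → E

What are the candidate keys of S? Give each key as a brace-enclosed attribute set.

{A, B, C}, {B, E}, {C, E}

{B, E}⁺ = {A, B, C, D, E, F} — all of the relation — so {B, E} is a candidate key.
{C, E}⁺ = {A, B, C, D, E, F} — all of the relation — so {C, E} is a candidate key.
{A, B, C}⁺ = {A, B, C, D, E, F} — all of the relation — so {A, B, C} is a candidate key.
Any other superkey properly contains one of these, so there are no further candidate keys.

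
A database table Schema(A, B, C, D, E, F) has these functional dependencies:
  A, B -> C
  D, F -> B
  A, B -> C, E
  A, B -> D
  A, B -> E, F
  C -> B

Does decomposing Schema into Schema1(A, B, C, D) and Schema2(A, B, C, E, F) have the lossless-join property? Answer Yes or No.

Yes

The shared attributes are {A, B, C} and {A, B, C}⁺ = {A, B, C, D, E, F}.
This includes all of Schema1, so the common attributes are a superkey of Schema1 — the join is lossless.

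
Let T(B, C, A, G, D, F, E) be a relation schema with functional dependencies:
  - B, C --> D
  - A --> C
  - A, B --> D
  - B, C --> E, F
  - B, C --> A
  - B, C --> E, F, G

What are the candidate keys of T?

{A, B}, {B, C}

Attributes never on any right-hand side: {B} — every candidate key must contain it.
{A, B} is a candidate key since {A, B}⁺ = {A, B, C, D, E, F, G} covers every attribute.
{B, C} is a candidate key since {B, C}⁺ = {A, B, C, D, E, F, G} covers every attribute.
Any other superkey properly contains one of these, so there are no further candidate keys.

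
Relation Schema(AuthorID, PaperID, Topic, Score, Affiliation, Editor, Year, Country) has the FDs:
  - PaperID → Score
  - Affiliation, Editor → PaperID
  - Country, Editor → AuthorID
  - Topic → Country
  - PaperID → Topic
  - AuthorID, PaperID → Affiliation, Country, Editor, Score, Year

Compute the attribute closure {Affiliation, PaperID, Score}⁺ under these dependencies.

Start with {Affiliation, PaperID, Score}.
PaperID → Topic applies; add {Topic} → now {Affiliation, PaperID, Score, Topic}.
Topic → Country applies; add {Country} → now {Affiliation, Country, PaperID, Score, Topic}.
No further FD applies.

{Affiliation, Country, PaperID, Score, Topic}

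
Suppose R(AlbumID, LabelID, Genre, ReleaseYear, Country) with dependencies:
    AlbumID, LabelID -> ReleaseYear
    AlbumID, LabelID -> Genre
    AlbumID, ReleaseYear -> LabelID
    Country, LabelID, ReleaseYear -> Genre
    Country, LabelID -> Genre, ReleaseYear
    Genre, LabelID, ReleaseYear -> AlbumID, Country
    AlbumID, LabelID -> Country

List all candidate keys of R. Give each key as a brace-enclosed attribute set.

{AlbumID, LabelID}, {AlbumID, ReleaseYear}, {Country, LabelID}, {Genre, LabelID, ReleaseYear}

{AlbumID, LabelID}⁺ = {AlbumID, Country, Genre, LabelID, ReleaseYear} — all of the relation — so {AlbumID, LabelID} is a candidate key.
{AlbumID, ReleaseYear}⁺ = {AlbumID, Country, Genre, LabelID, ReleaseYear} — all of the relation — so {AlbumID, ReleaseYear} is a candidate key.
{Country, LabelID}⁺ = {AlbumID, Country, Genre, LabelID, ReleaseYear} — all of the relation — so {Country, LabelID} is a candidate key.
{Genre, LabelID, ReleaseYear}⁺ = {AlbumID, Country, Genre, LabelID, ReleaseYear} — all of the relation — so {Genre, LabelID, ReleaseYear} is a candidate key.
Any other superkey properly contains one of these, so there are no further candidate keys.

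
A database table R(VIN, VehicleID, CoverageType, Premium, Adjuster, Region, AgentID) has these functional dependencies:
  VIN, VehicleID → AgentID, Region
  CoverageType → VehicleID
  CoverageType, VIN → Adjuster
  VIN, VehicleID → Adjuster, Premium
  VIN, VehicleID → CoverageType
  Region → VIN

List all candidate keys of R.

{CoverageType, Region} is a candidate key since {CoverageType, Region}⁺ = {Adjuster, AgentID, CoverageType, Premium, Region, VIN, VehicleID} covers every attribute.
{CoverageType, VIN} is a candidate key since {CoverageType, VIN}⁺ = {Adjuster, AgentID, CoverageType, Premium, Region, VIN, VehicleID} covers every attribute.
{Region, VehicleID} is a candidate key since {Region, VehicleID}⁺ = {Adjuster, AgentID, CoverageType, Premium, Region, VIN, VehicleID} covers every attribute.
{VIN, VehicleID} is a candidate key since {VIN, VehicleID}⁺ = {Adjuster, AgentID, CoverageType, Premium, Region, VIN, VehicleID} covers every attribute.
No proper subset of any of these is a key, and no other minimal superkey exists.

{CoverageType, Region}, {CoverageType, VIN}, {Region, VehicleID}, {VIN, VehicleID}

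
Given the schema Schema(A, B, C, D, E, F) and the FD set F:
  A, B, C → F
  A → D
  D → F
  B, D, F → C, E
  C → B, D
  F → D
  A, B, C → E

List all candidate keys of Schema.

{A} never appears on the right of any FD, so every key must include it.
{A, B}⁺ = {A, B, C, D, E, F} — all of the relation — so {A, B} is a candidate key.
{A, C}⁺ = {A, B, C, D, E, F} — all of the relation — so {A, C} is a candidate key.
Any other superkey properly contains one of these, so there are no further candidate keys.

{A, B}, {A, C}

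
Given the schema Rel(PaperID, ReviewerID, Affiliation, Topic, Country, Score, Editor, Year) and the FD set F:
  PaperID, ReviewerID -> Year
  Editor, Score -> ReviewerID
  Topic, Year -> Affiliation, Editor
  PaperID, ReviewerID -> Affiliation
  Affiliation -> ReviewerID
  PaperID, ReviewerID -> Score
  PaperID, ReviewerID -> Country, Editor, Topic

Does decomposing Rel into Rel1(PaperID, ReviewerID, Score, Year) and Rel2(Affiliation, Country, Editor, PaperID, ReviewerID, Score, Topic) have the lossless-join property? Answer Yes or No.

Yes

The shared attributes are {PaperID, ReviewerID, Score} and {PaperID, ReviewerID, Score}⁺ = {Affiliation, Country, Editor, PaperID, ReviewerID, Score, Topic, Year}.
Rel1 is contained in that closure, so Rel1 ∩ Rel2 -> Rel1 holds and the join is lossless.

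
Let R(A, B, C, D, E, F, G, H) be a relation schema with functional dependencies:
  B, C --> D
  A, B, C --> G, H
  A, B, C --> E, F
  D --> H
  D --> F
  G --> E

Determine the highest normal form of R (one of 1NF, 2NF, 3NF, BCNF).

1NF

Candidate key: {A, B, C}. Prime attributes: {A, B, C}.
For B, C --> D we have {B, C}⁺ = {B, C, D, F, H}; {B, C} is not a superkey, so BCNF fails.
B, C --> D has non-prime {D} on the right and a non-superkey on the left, so 3NF fails.
{B, C} is a proper subset of the key {A, B, C}, and {B, C}⁺ contains the non-prime attributes {D, F, H} — a partial dependency, so 2NF is violated.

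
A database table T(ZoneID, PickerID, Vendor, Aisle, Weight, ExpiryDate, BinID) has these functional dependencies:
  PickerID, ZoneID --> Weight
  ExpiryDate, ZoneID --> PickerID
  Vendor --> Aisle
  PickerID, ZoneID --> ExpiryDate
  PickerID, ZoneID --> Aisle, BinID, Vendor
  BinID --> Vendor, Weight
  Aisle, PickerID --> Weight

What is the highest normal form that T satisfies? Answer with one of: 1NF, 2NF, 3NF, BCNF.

Candidate keys: {ExpiryDate, ZoneID}, {PickerID, ZoneID}. Prime attributes: {ExpiryDate, PickerID, ZoneID}.
Vendor --> Aisle breaks BCNF: {Vendor}⁺ = {Aisle, Vendor}, so {Vendor} is not a superkey.
Vendor --> Aisle determines the non-prime attribute {Aisle} from a non-superkey — 3NF is violated.
Checking every proper subset of each key, none determines a non-prime attribute — 2NF is satisfied.

2NF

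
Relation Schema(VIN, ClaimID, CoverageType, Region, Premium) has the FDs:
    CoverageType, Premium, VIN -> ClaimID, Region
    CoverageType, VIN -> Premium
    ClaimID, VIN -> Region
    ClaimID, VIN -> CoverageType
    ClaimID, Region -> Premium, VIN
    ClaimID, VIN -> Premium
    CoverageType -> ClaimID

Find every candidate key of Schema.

{ClaimID, Region}, {ClaimID, VIN}, {CoverageType, Region}, {CoverageType, VIN}

{ClaimID, Region} is a candidate key since {ClaimID, Region}⁺ = {ClaimID, CoverageType, Premium, Region, VIN} covers every attribute.
{ClaimID, VIN} is a candidate key since {ClaimID, VIN}⁺ = {ClaimID, CoverageType, Premium, Region, VIN} covers every attribute.
{CoverageType, Region} is a candidate key since {CoverageType, Region}⁺ = {ClaimID, CoverageType, Premium, Region, VIN} covers every attribute.
{CoverageType, VIN} is a candidate key since {CoverageType, VIN}⁺ = {ClaimID, CoverageType, Premium, Region, VIN} covers every attribute.
Any other superkey properly contains one of these, so there are no further candidate keys.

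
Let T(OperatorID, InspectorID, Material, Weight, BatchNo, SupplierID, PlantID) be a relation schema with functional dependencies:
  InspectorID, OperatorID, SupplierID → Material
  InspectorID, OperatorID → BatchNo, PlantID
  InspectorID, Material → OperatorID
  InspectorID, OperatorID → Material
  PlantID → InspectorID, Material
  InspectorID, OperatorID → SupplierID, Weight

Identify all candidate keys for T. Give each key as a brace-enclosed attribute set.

{InspectorID, Material}, {InspectorID, OperatorID}, {PlantID}

{PlantID} is a candidate key since {PlantID}⁺ = {BatchNo, InspectorID, Material, OperatorID, PlantID, SupplierID, Weight} covers every attribute.
{InspectorID, Material} is a candidate key since {InspectorID, Material}⁺ = {BatchNo, InspectorID, Material, OperatorID, PlantID, SupplierID, Weight} covers every attribute.
{InspectorID, OperatorID} is a candidate key since {InspectorID, OperatorID}⁺ = {BatchNo, InspectorID, Material, OperatorID, PlantID, SupplierID, Weight} covers every attribute.
These are minimal and exhaustive — every other superkey contains one of them.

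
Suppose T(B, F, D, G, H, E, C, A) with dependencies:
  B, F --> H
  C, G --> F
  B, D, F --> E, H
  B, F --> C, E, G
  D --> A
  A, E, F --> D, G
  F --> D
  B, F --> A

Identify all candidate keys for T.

{B, C, G}, {B, F}

Attributes never on any right-hand side: {B} — every candidate key must contain it.
{B, F}⁺ = {A, B, C, D, E, F, G, H} — all of the relation — so {B, F} is a candidate key.
{B, C, G}⁺ = {A, B, C, D, E, F, G, H} — all of the relation — so {B, C, G} is a candidate key.
Any other superkey properly contains one of these, so there are no further candidate keys.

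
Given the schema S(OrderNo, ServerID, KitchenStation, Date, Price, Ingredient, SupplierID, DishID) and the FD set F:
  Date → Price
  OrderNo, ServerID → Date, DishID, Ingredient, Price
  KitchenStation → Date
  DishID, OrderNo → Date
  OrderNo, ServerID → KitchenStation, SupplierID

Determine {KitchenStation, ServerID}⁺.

Start with {KitchenStation, ServerID}.
KitchenStation → Date applies; add {Date} → now {Date, KitchenStation, ServerID}.
Date → Price applies; add {Price} → now {Date, KitchenStation, Price, ServerID}.
No further FD applies.

{Date, KitchenStation, Price, ServerID}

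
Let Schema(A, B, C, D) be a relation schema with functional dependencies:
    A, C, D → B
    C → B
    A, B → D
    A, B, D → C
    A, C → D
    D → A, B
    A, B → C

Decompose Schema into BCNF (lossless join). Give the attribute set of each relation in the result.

Candidate keys of the original relation: {A, B}, {A, C}, {D}.
{A, B, C, D}: {C} determines {B, C} here but is not a superkey — split on C → B, giving {B, C} and {A, C, D}.
{B, C} has no BCNF violation.
{A, C, D} has no BCNF violation.

{A, C, D}; {B, C}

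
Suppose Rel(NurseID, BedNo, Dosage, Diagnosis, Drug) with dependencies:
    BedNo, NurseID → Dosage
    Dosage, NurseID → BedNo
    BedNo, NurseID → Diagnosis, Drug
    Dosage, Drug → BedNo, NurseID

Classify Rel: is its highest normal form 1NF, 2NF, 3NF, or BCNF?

Candidate keys: {BedNo, NurseID}, {Dosage, Drug}, {Dosage, NurseID}. Prime attributes: {BedNo, Dosage, Drug, NurseID}.
The left-hand side of every FD is a superkey, so BCNF is satisfied.

BCNF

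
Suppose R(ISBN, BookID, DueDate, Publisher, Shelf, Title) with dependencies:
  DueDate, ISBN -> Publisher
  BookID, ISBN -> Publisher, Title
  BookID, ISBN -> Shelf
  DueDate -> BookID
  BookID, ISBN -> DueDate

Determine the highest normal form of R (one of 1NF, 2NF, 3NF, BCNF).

3NF

Candidate keys: {BookID, ISBN}, {DueDate, ISBN}. Prime attributes: {BookID, DueDate, ISBN}.
DueDate -> BookID: {DueDate}⁺ = {BookID, DueDate}, which is not all of the attributes, so the left side is not a superkey — BCNF is violated.
But every attribute on its right side ({BookID}) is prime, and the same holds for every other non-superkey FD, so 3NF still holds.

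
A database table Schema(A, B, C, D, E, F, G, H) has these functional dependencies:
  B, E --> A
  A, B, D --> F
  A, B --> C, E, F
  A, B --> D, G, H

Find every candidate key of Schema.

{A, B}, {B, E}

Attributes never on any right-hand side: {B} — every candidate key must contain it.
Closure of {A, B} is {A, B, C, D, E, F, G, H}, the whole schema; {A, B} is a candidate key.
Closure of {B, E} is {A, B, C, D, E, F, G, H}, the whole schema; {B, E} is a candidate key.
Any other superkey properly contains one of these, so there are no further candidate keys.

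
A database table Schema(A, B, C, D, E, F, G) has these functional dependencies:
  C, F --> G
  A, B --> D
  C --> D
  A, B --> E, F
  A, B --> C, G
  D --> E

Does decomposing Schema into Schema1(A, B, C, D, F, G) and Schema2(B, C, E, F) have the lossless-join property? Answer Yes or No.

The shared attributes are {B, C, F} and {B, C, F}⁺ = {B, C, D, E, F, G}.
This includes all of Schema2, so the common attributes are a superkey of Schema2 — the join is lossless.

Yes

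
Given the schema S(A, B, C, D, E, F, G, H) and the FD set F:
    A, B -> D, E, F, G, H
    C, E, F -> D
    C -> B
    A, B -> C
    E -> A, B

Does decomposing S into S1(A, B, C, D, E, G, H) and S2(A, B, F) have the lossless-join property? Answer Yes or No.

Yes

The shared attributes are {A, B} and {A, B}⁺ = {A, B, C, D, E, F, G, H}.
This includes all of S1, so the common attributes are a superkey of S1 — the join is lossless.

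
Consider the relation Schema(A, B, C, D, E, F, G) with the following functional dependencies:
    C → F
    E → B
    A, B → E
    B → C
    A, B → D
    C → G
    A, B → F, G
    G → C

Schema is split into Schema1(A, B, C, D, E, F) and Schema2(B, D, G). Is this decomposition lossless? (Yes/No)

Yes

The shared attributes are {B, D} and {B, D}⁺ = {B, C, D, F, G}.
Schema2 is contained in that closure, so Schema1 ∩ Schema2 → Schema2 holds and the join is lossless.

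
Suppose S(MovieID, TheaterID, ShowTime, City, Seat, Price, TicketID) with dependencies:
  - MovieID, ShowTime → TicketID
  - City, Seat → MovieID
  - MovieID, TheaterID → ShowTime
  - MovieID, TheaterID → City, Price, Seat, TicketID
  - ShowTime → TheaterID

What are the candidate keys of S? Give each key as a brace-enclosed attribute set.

{MovieID, ShowTime}⁺ = {City, MovieID, Price, Seat, ShowTime, TheaterID, TicketID}, which is every attribute, so {MovieID, ShowTime} is a candidate key.
{MovieID, TheaterID}⁺ = {City, MovieID, Price, Seat, ShowTime, TheaterID, TicketID}, which is every attribute, so {MovieID, TheaterID} is a candidate key.
{City, Seat, ShowTime}⁺ = {City, MovieID, Price, Seat, ShowTime, TheaterID, TicketID}, which is every attribute, so {City, Seat, ShowTime} is a candidate key.
{City, Seat, TheaterID}⁺ = {City, MovieID, Price, Seat, ShowTime, TheaterID, TicketID}, which is every attribute, so {City, Seat, TheaterID} is a candidate key.
Any other superkey properly contains one of these, so there are no further candidate keys.

{City, Seat, ShowTime}, {City, Seat, TheaterID}, {MovieID, ShowTime}, {MovieID, TheaterID}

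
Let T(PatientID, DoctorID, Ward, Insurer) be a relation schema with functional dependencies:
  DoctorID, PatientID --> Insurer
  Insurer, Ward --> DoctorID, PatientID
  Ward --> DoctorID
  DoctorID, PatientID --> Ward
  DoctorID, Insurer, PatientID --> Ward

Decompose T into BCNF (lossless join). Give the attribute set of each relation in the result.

Candidate keys of the original relation: {DoctorID, PatientID}, {Insurer, Ward}, {PatientID, Ward}.
{DoctorID, Insurer, PatientID, Ward}: {Ward} determines {DoctorID, Ward} here but is not a superkey — split on Ward --> DoctorID, giving {DoctorID, Ward} and {Insurer, PatientID, Ward}.
{DoctorID, Ward} has no BCNF violation.
{Insurer, PatientID, Ward} has no BCNF violation.

{DoctorID, Ward}; {Insurer, PatientID, Ward}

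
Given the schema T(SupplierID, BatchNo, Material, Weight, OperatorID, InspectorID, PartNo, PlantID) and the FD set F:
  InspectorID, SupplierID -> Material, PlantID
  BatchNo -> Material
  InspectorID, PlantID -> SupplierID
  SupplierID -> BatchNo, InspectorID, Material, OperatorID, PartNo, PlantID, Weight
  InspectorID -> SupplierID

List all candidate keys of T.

{InspectorID}, {SupplierID}

{InspectorID}⁺ = {BatchNo, InspectorID, Material, OperatorID, PartNo, PlantID, SupplierID, Weight}, which is every attribute, so {InspectorID} is a candidate key.
{SupplierID}⁺ = {BatchNo, InspectorID, Material, OperatorID, PartNo, PlantID, SupplierID, Weight}, which is every attribute, so {SupplierID} is a candidate key.
Any other superkey properly contains one of these, so there are no further candidate keys.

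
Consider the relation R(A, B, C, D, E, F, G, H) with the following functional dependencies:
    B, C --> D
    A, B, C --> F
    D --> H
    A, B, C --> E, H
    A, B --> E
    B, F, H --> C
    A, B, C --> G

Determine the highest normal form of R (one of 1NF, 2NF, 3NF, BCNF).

Candidate keys: {A, B, C}, {A, B, D, F}, {A, B, F, H}. Prime attributes: {A, B, C, D, F, H}.
For B, C --> D we have {B, C}⁺ = {B, C, D, H}; {B, C} is not a superkey, so BCNF fails.
Because {E} is non-prime and the left side of A, B --> E is not a superkey, the relation is not in 3NF.
{A, B} is a proper subset of the key {A, B, C}, and {A, B}⁺ contains the non-prime attribute {E} — a partial dependency, so 2NF is violated.

1NF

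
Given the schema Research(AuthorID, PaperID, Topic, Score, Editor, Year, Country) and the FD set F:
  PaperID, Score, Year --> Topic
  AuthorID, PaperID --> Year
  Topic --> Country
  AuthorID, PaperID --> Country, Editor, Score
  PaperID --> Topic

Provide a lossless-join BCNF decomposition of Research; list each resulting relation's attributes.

Candidate key of the original relation: {AuthorID, PaperID}.
In {AuthorID, Country, Editor, PaperID, Score, Topic, Year}, {PaperID, Score, Year} is not a superkey ({PaperID, Score, Year}⁺ restricted to this set is {Country, PaperID, Score, Topic, Year}), so split on PaperID, Score, Year --> Country, Topic into {Country, PaperID, Score, Topic, Year} and {AuthorID, Editor, PaperID, Score, Year}.
In {Country, PaperID, Score, Topic, Year}, {Topic} is not a superkey ({Topic}⁺ restricted to this set is {Country, Topic}), so split on Topic --> Country into {Country, Topic} and {PaperID, Score, Topic, Year}.
{Country, Topic}: every determinant is a superkey — BCNF.
In {PaperID, Score, Topic, Year}, {PaperID} is not a superkey ({PaperID}⁺ restricted to this set is {PaperID, Topic}), so split on PaperID --> Topic into {PaperID, Topic} and {PaperID, Score, Year}.
{PaperID, Topic}: every determinant is a superkey — BCNF.
{PaperID, Score, Year}: every determinant is a superkey — BCNF.
{AuthorID, Editor, PaperID, Score, Year}: every determinant is a superkey — BCNF.

{AuthorID, Editor, PaperID, Score, Year}; {Country, Topic}; {PaperID, Topic}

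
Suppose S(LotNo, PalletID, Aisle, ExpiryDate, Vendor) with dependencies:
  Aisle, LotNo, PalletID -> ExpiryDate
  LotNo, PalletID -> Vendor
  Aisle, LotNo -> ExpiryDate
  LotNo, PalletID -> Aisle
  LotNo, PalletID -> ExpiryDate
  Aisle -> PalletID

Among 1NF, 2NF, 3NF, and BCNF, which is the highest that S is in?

Candidate keys: {Aisle, LotNo}, {LotNo, PalletID}. Prime attributes: {Aisle, LotNo, PalletID}.
Aisle -> PalletID: {Aisle}⁺ = {Aisle, PalletID}, which is not all of the attributes, so the left side is not a superkey — BCNF is violated.
Since {PalletID} ⊆ prime attributes and every other non-superkey FD also has a prime right side, the schema is in 3NF.

3NF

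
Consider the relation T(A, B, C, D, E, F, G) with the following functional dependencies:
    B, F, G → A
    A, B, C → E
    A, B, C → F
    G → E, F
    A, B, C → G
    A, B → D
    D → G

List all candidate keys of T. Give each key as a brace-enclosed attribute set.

Attributes never on any right-hand side: {B, C} — every candidate key must contain all of them.
{A, B, C}⁺ = {A, B, C, D, E, F, G} — all of the relation — so {A, B, C} is a candidate key.
{B, C, D}⁺ = {A, B, C, D, E, F, G} — all of the relation — so {B, C, D} is a candidate key.
{B, C, G}⁺ = {A, B, C, D, E, F, G} — all of the relation — so {B, C, G} is a candidate key.
These are minimal and exhaustive — every other superkey contains one of them.

{A, B, C}, {B, C, D}, {B, C, G}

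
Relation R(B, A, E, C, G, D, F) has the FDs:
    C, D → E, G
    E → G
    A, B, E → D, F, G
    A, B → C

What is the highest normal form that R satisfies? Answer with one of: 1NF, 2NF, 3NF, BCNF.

Candidate keys: {A, B, D}, {A, B, E}. Prime attributes: {A, B, D, E}.
For C, D → E, G we have {C, D}⁺ = {C, D, E, G}; {C, D} is not a superkey, so BCNF fails.
Because {G} is non-prime and the left side of C, D → E, G is not a superkey, the relation is not in 3NF.
The proper key subset {A, B} of {A, B, D} determines non-prime {C}, so the relation is not even in 2NF.

1NF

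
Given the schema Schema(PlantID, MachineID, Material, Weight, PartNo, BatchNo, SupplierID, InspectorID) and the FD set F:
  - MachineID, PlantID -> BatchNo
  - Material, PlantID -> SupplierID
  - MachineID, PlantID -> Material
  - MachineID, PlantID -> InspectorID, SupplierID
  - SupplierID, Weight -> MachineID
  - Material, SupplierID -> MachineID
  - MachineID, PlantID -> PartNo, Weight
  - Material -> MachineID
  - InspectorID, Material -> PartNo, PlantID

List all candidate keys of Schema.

{InspectorID, Material}, {MachineID, PlantID}, {Material, PlantID}, {PlantID, SupplierID, Weight}

{InspectorID, Material}⁺ = {BatchNo, InspectorID, MachineID, Material, PartNo, PlantID, SupplierID, Weight} — all of the relation — so {InspectorID, Material} is a candidate key.
{MachineID, PlantID}⁺ = {BatchNo, InspectorID, MachineID, Material, PartNo, PlantID, SupplierID, Weight} — all of the relation — so {MachineID, PlantID} is a candidate key.
{Material, PlantID}⁺ = {BatchNo, InspectorID, MachineID, Material, PartNo, PlantID, SupplierID, Weight} — all of the relation — so {Material, PlantID} is a candidate key.
{PlantID, SupplierID, Weight}⁺ = {BatchNo, InspectorID, MachineID, Material, PartNo, PlantID, SupplierID, Weight} — all of the relation — so {PlantID, SupplierID, Weight} is a candidate key.
These are minimal and exhaustive — every other superkey contains one of them.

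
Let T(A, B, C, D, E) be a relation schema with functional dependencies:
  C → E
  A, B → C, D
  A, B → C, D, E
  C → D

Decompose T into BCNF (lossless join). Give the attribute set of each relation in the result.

{A, B, C}; {C, D, E}

Candidate key of the original relation: {A, B}.
In {A, B, C, D, E}, {C} is not a superkey ({C}⁺ restricted to this set is {C, D, E}), so split on C → D, E into {C, D, E} and {A, B, C}.
{C, D, E} has no BCNF violation.
{A, B, C} has no BCNF violation.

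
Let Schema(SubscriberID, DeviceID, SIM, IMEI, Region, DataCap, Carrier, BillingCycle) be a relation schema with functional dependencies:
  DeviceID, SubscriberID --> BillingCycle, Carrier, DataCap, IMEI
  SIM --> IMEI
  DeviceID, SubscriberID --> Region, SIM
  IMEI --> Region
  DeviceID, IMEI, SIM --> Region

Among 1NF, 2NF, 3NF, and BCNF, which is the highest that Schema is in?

Candidate key: {DeviceID, SubscriberID}. Prime attributes: {DeviceID, SubscriberID}.
For SIM --> IMEI we have {SIM}⁺ = {IMEI, Region, SIM}; {SIM} is not a superkey, so BCNF fails.
Because {IMEI} is non-prime and the left side of SIM --> IMEI is not a superkey, the relation is not in 3NF.
No non-prime attribute depends on a proper subset of any candidate key, so 2NF holds.

2NF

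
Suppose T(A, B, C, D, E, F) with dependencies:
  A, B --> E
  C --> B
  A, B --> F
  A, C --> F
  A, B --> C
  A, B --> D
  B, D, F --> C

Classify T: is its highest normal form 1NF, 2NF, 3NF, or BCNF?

Candidate keys: {A, B}, {A, C}. Prime attributes: {A, B, C}.
For C --> B we have {C}⁺ = {B, C}; {C} is not a superkey, so BCNF fails.
Its right-hand attributes {B} are all prime, as are those of every other non-superkey FD — the relation is in 3NF.

3NF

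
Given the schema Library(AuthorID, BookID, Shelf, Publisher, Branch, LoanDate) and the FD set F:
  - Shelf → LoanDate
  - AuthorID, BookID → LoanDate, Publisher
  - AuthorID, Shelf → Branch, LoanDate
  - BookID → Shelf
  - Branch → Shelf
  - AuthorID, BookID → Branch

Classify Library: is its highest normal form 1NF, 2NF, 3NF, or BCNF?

Candidate key: {AuthorID, BookID}. Prime attributes: {AuthorID, BookID}.
Shelf → LoanDate: {Shelf}⁺ = {LoanDate, Shelf}, which is not all of the attributes, so the left side is not a superkey — BCNF is violated.
Because {LoanDate} is non-prime and the left side of Shelf → LoanDate is not a superkey, the relation is not in 3NF.
{BookID} is a proper subset of the key {AuthorID, BookID}, and {BookID}⁺ contains the non-prime attributes {LoanDate, Shelf} — a partial dependency, so 2NF is violated.

1NF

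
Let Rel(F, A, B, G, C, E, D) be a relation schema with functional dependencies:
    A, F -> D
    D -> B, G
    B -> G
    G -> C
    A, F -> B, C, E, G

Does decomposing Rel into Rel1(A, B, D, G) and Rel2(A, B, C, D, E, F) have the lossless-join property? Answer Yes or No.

Yes

The shared attributes are {A, B, D} and {A, B, D}⁺ = {A, B, C, D, G}.
This includes all of Rel1, so the common attributes are a superkey of Rel1 — the join is lossless.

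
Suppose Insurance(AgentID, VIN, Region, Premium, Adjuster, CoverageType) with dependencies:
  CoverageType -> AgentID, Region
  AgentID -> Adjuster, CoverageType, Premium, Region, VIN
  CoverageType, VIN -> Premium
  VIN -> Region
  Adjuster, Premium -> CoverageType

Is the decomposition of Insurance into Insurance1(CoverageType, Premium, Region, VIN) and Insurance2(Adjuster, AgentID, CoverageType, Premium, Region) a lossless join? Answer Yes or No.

Yes

Common attributes: {CoverageType, Premium, Region}; their closure is {Adjuster, AgentID, CoverageType, Premium, Region, VIN}.
Insurance1 is contained in that closure, so Insurance1 ∩ Insurance2 -> Insurance1 holds and the join is lossless.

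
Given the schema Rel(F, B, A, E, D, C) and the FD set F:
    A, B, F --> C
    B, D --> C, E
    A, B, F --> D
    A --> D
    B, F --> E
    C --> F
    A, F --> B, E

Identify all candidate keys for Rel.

No FD produces {A}, so it must be in every candidate key.
{A, B} is a candidate key since {A, B}⁺ = {A, B, C, D, E, F} covers every attribute.
{A, C} is a candidate key since {A, C}⁺ = {A, B, C, D, E, F} covers every attribute.
{A, F} is a candidate key since {A, F}⁺ = {A, B, C, D, E, F} covers every attribute.
Any other superkey properly contains one of these, so there are no further candidate keys.

{A, B}, {A, C}, {A, F}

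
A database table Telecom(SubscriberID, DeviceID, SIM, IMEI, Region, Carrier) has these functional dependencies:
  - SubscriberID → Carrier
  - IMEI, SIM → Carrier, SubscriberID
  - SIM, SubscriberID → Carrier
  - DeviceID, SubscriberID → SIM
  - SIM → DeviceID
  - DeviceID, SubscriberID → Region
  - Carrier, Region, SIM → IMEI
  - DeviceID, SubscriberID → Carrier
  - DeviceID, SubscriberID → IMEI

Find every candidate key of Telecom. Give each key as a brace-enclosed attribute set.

{Carrier, Region, SIM}, {DeviceID, SubscriberID}, {IMEI, SIM}, {SIM, SubscriberID}

{DeviceID, SubscriberID}⁺ = {Carrier, DeviceID, IMEI, Region, SIM, SubscriberID}, which is every attribute, so {DeviceID, SubscriberID} is a candidate key.
{IMEI, SIM}⁺ = {Carrier, DeviceID, IMEI, Region, SIM, SubscriberID}, which is every attribute, so {IMEI, SIM} is a candidate key.
{SIM, SubscriberID}⁺ = {Carrier, DeviceID, IMEI, Region, SIM, SubscriberID}, which is every attribute, so {SIM, SubscriberID} is a candidate key.
{Carrier, Region, SIM}⁺ = {Carrier, DeviceID, IMEI, Region, SIM, SubscriberID}, which is every attribute, so {Carrier, Region, SIM} is a candidate key.
Any other superkey properly contains one of these, so there are no further candidate keys.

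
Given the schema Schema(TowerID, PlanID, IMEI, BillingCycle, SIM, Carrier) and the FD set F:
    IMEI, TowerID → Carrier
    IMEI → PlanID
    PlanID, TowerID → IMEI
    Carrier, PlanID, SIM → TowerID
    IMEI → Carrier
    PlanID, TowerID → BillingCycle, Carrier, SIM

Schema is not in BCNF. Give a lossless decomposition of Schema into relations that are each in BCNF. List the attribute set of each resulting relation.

Candidate keys of the original relation: {Carrier, PlanID, SIM}, {IMEI, SIM}, {IMEI, TowerID}, {PlanID, TowerID}.
Within {BillingCycle, Carrier, IMEI, PlanID, SIM, TowerID}: {IMEI}⁺ ∩ {BillingCycle, Carrier, IMEI, PlanID, SIM, TowerID} = {Carrier, IMEI, PlanID}, not the whole set, so IMEI → Carrier, PlanID violates BCNF; decompose into {Carrier, IMEI, PlanID} and {BillingCycle, IMEI, SIM, TowerID}.
{Carrier, IMEI, PlanID}: every determinant is a superkey — BCNF.
{BillingCycle, IMEI, SIM, TowerID}: every determinant is a superkey — BCNF.

{BillingCycle, IMEI, SIM, TowerID}; {Carrier, IMEI, PlanID}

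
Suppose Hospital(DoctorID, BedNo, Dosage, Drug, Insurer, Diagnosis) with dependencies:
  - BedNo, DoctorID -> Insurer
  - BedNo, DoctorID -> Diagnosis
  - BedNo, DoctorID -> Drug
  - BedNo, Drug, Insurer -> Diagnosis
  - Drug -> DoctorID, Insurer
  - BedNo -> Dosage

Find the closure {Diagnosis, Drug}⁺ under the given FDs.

Start with {Diagnosis, Drug}.
Drug -> DoctorID, Insurer applies; add {DoctorID, Insurer} → now {Diagnosis, DoctorID, Drug, Insurer}.
No further FD applies.

{Diagnosis, DoctorID, Drug, Insurer}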